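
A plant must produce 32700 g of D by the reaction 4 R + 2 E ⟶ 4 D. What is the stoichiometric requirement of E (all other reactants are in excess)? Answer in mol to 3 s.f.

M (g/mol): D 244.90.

n(D) = 32700 / 244.90 = 133.5 mol
n(E) = (2/4) × 133.5 = 66.75 mol

66.8 mol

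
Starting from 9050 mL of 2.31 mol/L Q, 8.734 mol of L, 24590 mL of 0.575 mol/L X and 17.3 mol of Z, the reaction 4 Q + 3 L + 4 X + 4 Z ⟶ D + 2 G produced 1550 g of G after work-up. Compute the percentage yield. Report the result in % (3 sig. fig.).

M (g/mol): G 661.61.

40.2 %

n(Q) = 2.31 × 9050/1000 = 20.91 mol
n(L) = 8.734 mol
n(X) = 0.575 × 24590/1000 = 14.14 mol
n(Z) = 17.30 mol
n/ν for Q = 20.91/4 = 5.228
n/ν for L = 8.734/3 = 2.911
n/ν for X = 14.14/4 = 3.535
n/ν for Z = 17.30/4 = 4.325
Smallest n/ν is L → limiting reagent.
theoretical n(G) = (2/3) × 8.734 = 5.823 mol → 3853 g
% yield = 1550 / 3853 × 100 = 40.23 %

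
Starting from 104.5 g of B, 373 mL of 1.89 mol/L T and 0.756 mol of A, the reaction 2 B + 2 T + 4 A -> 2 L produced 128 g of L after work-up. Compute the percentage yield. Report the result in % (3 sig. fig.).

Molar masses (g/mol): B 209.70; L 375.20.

n(B) = 104.5 / 209.70 = 0.4983 mol
n(T) = 1.89 × 373.0/1000 = 0.7050 mol
n(A) = 0.7560 mol
n/ν for B = 0.4983/2 = 0.2492
n/ν for T = 0.7050/2 = 0.3525
n/ν for A = 0.7560/4 = 0.1890
Smallest n/ν is A → limiting reagent.
theoretical n(L) = (2/4) × 0.7560 = 0.3780 mol → 141.8 g
% yield = 128 / 141.8 × 100 = 90.27 %

90.3 %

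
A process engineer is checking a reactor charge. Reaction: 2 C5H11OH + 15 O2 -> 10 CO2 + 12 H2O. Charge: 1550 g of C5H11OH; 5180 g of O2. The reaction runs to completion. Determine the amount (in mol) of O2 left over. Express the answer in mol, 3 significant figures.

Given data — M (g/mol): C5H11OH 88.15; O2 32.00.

30.0 mol

n(C5H11OH) = 1550 / 88.15 = 17.58 mol
n(O2) = 5180 / 32.00 = 161.9 mol
n/ν for C5H11OH = 17.58/2 = 8.790
n/ν for O2 = 161.9/15 = 10.79
Smallest n/ν is C5H11OH → limiting reagent.
O2 consumed = (15/2) × 17.58 = 131.9 mol
O2 remaining = 161.9 − 131.9 = 30.00 mol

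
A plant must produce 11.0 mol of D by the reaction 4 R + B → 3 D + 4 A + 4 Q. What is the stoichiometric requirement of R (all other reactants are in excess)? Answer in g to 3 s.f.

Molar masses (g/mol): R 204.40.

3000 g

n(D) = 11.00 mol
n(R) = (4/3) × 11.00 = 14.67 mol
mass = 14.67 × 204.40 = 2999 g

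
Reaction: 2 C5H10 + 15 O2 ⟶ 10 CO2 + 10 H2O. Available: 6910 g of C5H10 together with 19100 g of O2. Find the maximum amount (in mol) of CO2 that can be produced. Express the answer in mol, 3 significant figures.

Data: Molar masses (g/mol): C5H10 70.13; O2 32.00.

398 mol

n(C5H10) = 6910 / 70.13 = 98.53 mol
n(O2) = 19100 / 32.00 = 596.9 mol
n/ν for C5H10 = 98.53/2 = 49.27
n/ν for O2 = 596.9/15 = 39.79
Smallest n/ν is O2 → limiting reagent.
n(CO2) = (10/15) × 596.9 = 397.9 mol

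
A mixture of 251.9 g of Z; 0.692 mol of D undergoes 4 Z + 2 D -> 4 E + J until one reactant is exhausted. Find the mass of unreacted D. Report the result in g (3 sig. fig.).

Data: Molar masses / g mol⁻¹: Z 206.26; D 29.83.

2.43 g

n(Z) = 251.9 / 206.26 = 1.221 mol
n(D) = 0.6920 mol
n/ν for Z = 1.221/4 = 0.3053
n/ν for D = 0.6920/2 = 0.3460
Smallest n/ν is Z → limiting reagent.
D consumed = (2/4) × 1.221 = 0.6105 mol
D remaining = 0.6920 − 0.6105 = 0.08150 mol
mass = 0.08150 × 29.83 = 2.431 g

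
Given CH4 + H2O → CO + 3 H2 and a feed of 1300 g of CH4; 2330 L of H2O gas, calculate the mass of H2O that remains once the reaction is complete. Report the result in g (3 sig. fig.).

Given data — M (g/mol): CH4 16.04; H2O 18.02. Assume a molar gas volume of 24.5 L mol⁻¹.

n(CH4) = 1300 / 16.04 = 81.05 mol
n(H2O) = 2330 / 24.5 = 95.10 mol
n/ν → CH4: 81.05, H2O: 95.10; CH4 is limiting.
H2O consumed = (1/1) × 81.05 = 81.05 mol
H2O remaining = 95.10 − 81.05 = 14.05 mol
mass = 14.05 × 18.02 = 253.2 g

253 g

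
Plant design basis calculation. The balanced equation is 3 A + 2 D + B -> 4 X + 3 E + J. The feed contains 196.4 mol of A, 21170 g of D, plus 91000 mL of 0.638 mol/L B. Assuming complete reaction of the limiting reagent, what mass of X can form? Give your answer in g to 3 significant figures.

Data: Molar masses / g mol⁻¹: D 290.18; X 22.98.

n(A) = 196.4 mol
n(D) = 21170 / 290.18 = 72.95 mol
n(B) = 0.638 × 91000/1000 = 58.06 mol
n/ν for A = 196.4/3 = 65.47
n/ν for D = 72.95/2 = 36.48
n/ν for B = 58.06/1 = 58.06
Smallest n/ν is D → limiting reagent.
n(X) = (4/2) × 72.95 = 145.9 mol
mass = 145.9 × 22.98 = 3353 g

3350 g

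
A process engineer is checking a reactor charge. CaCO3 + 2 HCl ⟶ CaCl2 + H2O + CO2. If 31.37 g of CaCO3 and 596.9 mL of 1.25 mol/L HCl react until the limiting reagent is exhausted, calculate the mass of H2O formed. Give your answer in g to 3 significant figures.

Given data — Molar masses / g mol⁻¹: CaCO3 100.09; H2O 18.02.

n(CaCO3) = 31.37 / 100.09 = 0.3134 mol
n(HCl) = 1.25 × 596.9/1000 = 0.7461 mol
n/ν for CaCO3 = 0.3134/1 = 0.3134
n/ν for HCl = 0.7461/2 = 0.3731
Smallest n/ν is CaCO3 → limiting reagent.
n(H2O) = (1/1) × 0.3134 = 0.3134 mol
mass = 0.3134 × 18.02 = 5.647 g

5.65 g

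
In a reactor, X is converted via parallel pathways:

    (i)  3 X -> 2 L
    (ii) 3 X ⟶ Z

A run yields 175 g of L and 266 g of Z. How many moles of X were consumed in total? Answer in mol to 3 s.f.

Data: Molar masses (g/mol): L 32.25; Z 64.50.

20.5 mol

n(L) = 175 / 32.25 = 5.426 mol
n(Z) = 266 / 64.50 = 4.124 mol
n(X) via (i) = (3/2)×5.426 = 8.139 mol
n(X) via (ii) = (3/1)×4.124 = 12.37 mol
total n(X) = 8.139 + 12.37 = 20.51 mol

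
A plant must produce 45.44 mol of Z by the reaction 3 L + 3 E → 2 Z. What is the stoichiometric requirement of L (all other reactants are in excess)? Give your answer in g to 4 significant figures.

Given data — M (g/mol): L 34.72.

2367 g

n(Z) = 45.44 mol
n(L) = (3/2) × 45.44 = 68.16 mol
mass = 68.16 × 34.72 = 2367 g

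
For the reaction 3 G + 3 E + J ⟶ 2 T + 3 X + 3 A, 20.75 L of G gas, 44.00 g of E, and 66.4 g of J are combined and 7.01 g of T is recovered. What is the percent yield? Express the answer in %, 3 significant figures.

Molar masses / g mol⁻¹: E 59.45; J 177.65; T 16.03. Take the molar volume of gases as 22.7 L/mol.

88.6 %

n(G) = 20.75 / 22.7 = 0.9141 mol
n(E) = 44.00 / 59.45 = 0.7401 mol
n(J) = 66.40 / 177.65 = 0.3738 mol
n/ν → G: 0.3047, E: 0.2467, J: 0.3738; E is limiting.
theoretical n(T) = (2/3) × 0.7401 = 0.4934 mol → 7.909 g
% yield = 7.01 / 7.909 × 100 = 88.63 %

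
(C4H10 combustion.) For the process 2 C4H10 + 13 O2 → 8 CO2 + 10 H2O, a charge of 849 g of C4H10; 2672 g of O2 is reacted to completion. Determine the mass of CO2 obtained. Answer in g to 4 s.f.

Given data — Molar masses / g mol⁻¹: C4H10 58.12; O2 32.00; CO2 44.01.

2261 g

n(C4H10) = 849.0 / 58.12 = 14.61 mol
n(O2) = 2672 / 32.00 = 83.50 mol
n/ν for C4H10 = 14.61/2 = 7.305
n/ν for O2 = 83.50/13 = 6.423
Smallest n/ν is O2 → limiting reagent.
n(CO2) = (8/13) × 83.50 = 51.38 mol
mass = 51.38 × 44.01 = 2261 g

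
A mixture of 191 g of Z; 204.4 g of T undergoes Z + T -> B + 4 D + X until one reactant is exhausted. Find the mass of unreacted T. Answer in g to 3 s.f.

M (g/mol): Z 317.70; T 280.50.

n(Z) = 191.0 / 317.70 = 0.6012 mol
n(T) = 204.4 / 280.50 = 0.7287 mol
n/ν → Z: 0.6012, T: 0.7287; Z is limiting.
T consumed = (1/1) × 0.6012 = 0.6012 mol
T remaining = 0.7287 − 0.6012 = 0.1275 mol
mass = 0.1275 × 280.50 = 35.76 g

35.8 g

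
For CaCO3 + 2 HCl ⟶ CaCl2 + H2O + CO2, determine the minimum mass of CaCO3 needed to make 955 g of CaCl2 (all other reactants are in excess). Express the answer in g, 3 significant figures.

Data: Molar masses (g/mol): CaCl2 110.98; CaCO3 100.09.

861 g

n(CaCl2) = 955 / 110.98 = 8.605 mol
n(CaCO3) = (1/1) × 8.605 = 8.605 mol
mass = 8.605 × 100.09 = 861.3 g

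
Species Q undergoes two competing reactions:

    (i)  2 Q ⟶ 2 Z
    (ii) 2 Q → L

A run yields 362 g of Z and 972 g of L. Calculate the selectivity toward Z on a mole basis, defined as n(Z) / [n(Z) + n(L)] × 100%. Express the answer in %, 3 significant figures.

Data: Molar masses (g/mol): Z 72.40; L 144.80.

n(Z) = 362 / 72.40 = 5.000 mol
n(L) = 972 / 144.80 = 6.713 mol
selectivity = 5.000/(5.000+6.713) × 100 = 42.69 %

42.7 %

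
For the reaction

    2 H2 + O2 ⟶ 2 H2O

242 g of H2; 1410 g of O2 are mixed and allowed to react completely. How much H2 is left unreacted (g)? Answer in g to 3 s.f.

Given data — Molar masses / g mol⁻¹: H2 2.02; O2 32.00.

n(H2) = 242.0 / 2.02 = 119.8 mol
n(O2) = 1410 / 32.00 = 44.06 mol
n/ν for H2 = 119.8/2 = 59.90
n/ν for O2 = 44.06/1 = 44.06
Smallest n/ν is O2 → limiting reagent.
H2 consumed = (2/1) × 44.06 = 88.12 mol
H2 remaining = 119.8 − 88.12 = 31.68 mol
mass = 31.68 × 2.02 = 63.99 g

64.0 g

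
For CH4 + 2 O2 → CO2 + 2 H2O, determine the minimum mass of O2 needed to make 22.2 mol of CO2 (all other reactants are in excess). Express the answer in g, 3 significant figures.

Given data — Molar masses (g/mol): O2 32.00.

1420 g

n(CO2) = 22.20 mol
n(O2) = (2/1) × 22.20 = 44.40 mol
mass = 44.40 × 32.00 = 1421 g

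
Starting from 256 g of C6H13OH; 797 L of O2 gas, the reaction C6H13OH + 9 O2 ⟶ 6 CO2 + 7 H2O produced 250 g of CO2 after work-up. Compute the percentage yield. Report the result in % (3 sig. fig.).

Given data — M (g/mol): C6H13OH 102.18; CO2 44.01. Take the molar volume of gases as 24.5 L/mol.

37.8 %

n(C6H13OH) = 256.0 / 102.18 = 2.505 mol
n(O2) = 797.0 / 24.5 = 32.53 mol
n/ν for C6H13OH = 2.505/1 = 2.505
n/ν for O2 = 32.53/9 = 3.614
Smallest n/ν is C6H13OH → limiting reagent.
theoretical n(CO2) = (6/1) × 2.505 = 15.03 mol → 661.5 g
% yield = 250 / 661.5 × 100 = 37.79 %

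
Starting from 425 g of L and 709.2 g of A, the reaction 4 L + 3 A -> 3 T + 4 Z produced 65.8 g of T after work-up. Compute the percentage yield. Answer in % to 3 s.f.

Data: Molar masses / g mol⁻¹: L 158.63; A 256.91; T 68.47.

n(L) = 425.0 / 158.63 = 2.679 mol
n(A) = 709.2 / 256.91 = 2.760 mol
n/ν → L: 0.6698, A: 0.9200; L is limiting.
theoretical n(T) = (3/4) × 2.679 = 2.009 mol → 137.6 g
% yield = 65.8 / 137.6 × 100 = 47.82 %

47.8 %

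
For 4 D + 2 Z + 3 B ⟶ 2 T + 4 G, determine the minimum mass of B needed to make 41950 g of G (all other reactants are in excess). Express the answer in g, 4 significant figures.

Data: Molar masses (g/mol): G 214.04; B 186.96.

n(G) = 41950 / 214.04 = 196.0 mol
n(B) = (3/4) × 196.0 = 147.0 mol
mass = 147.0 × 186.96 = 27480 g

27480 g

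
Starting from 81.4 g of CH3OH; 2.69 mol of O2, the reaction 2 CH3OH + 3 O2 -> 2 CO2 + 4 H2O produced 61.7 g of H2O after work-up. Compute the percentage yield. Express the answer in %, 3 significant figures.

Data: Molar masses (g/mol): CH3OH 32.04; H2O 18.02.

95.5 %

n(CH3OH) = 81.40 / 32.04 = 2.541 mol
n(O2) = 2.690 mol
n/ν for CH3OH = 2.541/2 = 1.271
n/ν for O2 = 2.690/3 = 0.8967
Smallest n/ν is O2 → limiting reagent.
theoretical n(H2O) = (4/3) × 2.690 = 3.587 mol → 64.64 g
% yield = 61.7 / 64.64 × 100 = 95.45 %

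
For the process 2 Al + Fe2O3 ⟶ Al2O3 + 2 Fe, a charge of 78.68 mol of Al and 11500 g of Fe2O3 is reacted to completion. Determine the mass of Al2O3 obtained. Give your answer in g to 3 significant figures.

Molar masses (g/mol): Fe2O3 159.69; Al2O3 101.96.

4010 g

n(Al) = 78.68 mol
n(Fe2O3) = 11500 / 159.69 = 72.01 mol
n/ν for Al = 78.68/2 = 39.34
n/ν for Fe2O3 = 72.01/1 = 72.01
Smallest n/ν is Al → limiting reagent.
n(Al2O3) = (1/2) × 78.68 = 39.34 mol
mass = 39.34 × 101.96 = 4011 g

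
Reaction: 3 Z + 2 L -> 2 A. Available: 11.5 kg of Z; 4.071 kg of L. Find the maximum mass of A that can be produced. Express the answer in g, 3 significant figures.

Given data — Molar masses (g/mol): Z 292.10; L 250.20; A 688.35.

11200 g

n(Z) = 11.50×1000 / 292.10 = 39.37 mol
n(L) = 4.071×1000 / 250.20 = 16.27 mol
n/ν for Z = 39.37/3 = 13.12
n/ν for L = 16.27/2 = 8.135
Smallest n/ν is L → limiting reagent.
n(A) = (2/2) × 16.27 = 16.27 mol
mass = 16.27 × 688.35 = 11200 g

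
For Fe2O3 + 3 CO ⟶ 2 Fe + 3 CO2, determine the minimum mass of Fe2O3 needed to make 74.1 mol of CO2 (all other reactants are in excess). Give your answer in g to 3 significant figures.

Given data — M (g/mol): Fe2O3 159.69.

3940 g

n(CO2) = 74.10 mol
n(Fe2O3) = (1/3) × 74.10 = 24.70 mol
mass = 24.70 × 159.69 = 3944 g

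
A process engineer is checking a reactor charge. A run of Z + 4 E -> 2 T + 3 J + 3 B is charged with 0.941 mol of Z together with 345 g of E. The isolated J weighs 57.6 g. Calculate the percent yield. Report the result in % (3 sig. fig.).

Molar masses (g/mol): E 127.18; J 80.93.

n(Z) = 0.9410 mol
n(E) = 345.0 / 127.18 = 2.713 mol
n/ν for Z = 0.9410/1 = 0.9410
n/ν for E = 2.713/4 = 0.6783
Smallest n/ν is E → limiting reagent.
theoretical n(J) = (3/4) × 2.713 = 2.035 mol → 164.7 g
% yield = 57.6 / 164.7 × 100 = 34.97 %

35.0 %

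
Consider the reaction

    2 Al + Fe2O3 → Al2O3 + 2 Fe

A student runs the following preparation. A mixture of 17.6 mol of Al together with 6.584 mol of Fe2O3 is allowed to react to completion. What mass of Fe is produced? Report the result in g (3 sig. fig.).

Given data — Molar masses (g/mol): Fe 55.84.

735 g

n(Al) = 17.60 mol
n(Fe2O3) = 6.584 mol
n/ν → Al: 8.800, Fe2O3: 6.584; Fe2O3 is limiting.
n(Fe) = (2/1) × 6.584 = 13.17 mol
mass = 13.17 × 55.84 = 735.4 g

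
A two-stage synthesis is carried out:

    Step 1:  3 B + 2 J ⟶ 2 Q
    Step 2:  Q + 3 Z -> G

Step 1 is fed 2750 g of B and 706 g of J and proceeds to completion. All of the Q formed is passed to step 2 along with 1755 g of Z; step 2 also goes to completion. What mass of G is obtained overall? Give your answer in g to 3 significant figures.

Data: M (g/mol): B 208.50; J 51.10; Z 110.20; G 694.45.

3690 g

Step 1:
n(B) = 2750 / 208.50 = 13.19 mol
n(J) = 706.0 / 51.10 = 13.82 mol
n/ν for B = 13.19/3 = 4.397
n/ν for J = 13.82/2 = 6.910
Smallest n/ν is B → limiting reagent.
n(Q) produced = (2/3) × 13.19 = 8.793 mol
Step 2:
n(Q) available = 8.793 mol
n(Z) = 1755 / 110.20 = 15.93 mol
n/ν for Q = 8.793/1 = 8.793
n/ν for Z = 15.93/3 = 5.310
Smallest n/ν is Z → limiting reagent.
n(G) = (1/3) × 15.93 = 5.310 mol
mass = 5.310 × 694.45 = 3688 g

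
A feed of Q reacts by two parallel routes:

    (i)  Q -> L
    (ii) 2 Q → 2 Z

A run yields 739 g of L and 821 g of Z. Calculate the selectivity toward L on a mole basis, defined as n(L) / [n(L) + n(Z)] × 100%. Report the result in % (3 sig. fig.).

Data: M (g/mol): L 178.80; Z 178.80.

n(L) = 739 / 178.80 = 4.133 mol
n(Z) = 821 / 178.80 = 4.592 mol
selectivity = 4.133/(4.133+4.592) × 100 = 47.37 %

47.4 %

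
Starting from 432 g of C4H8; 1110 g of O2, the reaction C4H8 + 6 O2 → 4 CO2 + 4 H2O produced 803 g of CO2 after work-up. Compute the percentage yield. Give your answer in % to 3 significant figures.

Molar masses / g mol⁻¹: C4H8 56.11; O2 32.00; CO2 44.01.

78.9 %

n(C4H8) = 432.0 / 56.11 = 7.699 mol
n(O2) = 1110 / 32.00 = 34.69 mol
n/ν for C4H8 = 7.699/1 = 7.699
n/ν for O2 = 34.69/6 = 5.782
Smallest n/ν is O2 → limiting reagent.
theoretical n(CO2) = (4/6) × 34.69 = 23.13 mol → 1018 g
% yield = 803 / 1018 × 100 = 78.88 %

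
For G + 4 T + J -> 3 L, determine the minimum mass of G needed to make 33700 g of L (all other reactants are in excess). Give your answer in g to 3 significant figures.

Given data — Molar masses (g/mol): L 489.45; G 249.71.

5730 g

n(L) = 33700 / 489.45 = 68.85 mol
n(G) = (1/3) × 68.85 = 22.95 mol
mass = 22.95 × 249.71 = 5731 g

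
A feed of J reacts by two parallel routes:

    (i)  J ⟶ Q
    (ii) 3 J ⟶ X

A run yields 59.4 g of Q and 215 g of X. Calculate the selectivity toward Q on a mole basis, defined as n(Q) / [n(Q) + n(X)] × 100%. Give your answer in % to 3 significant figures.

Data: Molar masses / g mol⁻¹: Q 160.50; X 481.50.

45.3 %

n(Q) = 59.4 / 160.50 = 0.3701 mol
n(X) = 215 / 481.50 = 0.4465 mol
selectivity = 0.3701/(0.3701+0.4465) × 100 = 45.32 %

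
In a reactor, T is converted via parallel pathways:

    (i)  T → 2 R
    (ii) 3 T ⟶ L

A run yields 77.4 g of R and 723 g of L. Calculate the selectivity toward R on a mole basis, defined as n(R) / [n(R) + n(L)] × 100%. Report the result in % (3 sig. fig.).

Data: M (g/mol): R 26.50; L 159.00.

39.1 %

n(R) = 77.4 / 26.50 = 2.921 mol
n(L) = 723 / 159.00 = 4.547 mol
selectivity = 2.921/(2.921+4.547) × 100 = 39.11 %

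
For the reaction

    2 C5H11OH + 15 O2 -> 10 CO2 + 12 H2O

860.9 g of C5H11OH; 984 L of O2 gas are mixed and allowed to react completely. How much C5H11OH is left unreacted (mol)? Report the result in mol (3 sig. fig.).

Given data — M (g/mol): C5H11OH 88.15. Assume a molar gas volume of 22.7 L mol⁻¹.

3.99 mol

n(C5H11OH) = 860.9 / 88.15 = 9.766 mol
n(O2) = 984.0 / 22.7 = 43.35 mol
n/ν → C5H11OH: 4.883, O2: 2.890; O2 is limiting.
C5H11OH consumed = (2/15) × 43.35 = 5.780 mol
C5H11OH remaining = 9.766 − 5.780 = 3.986 mol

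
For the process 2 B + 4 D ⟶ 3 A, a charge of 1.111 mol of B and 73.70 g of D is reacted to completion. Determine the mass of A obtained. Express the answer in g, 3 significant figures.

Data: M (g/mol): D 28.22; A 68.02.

n(B) = 1.111 mol
n(D) = 73.70 / 28.22 = 2.612 mol
n/ν for B = 1.111/2 = 0.5555
n/ν for D = 2.612/4 = 0.6530
Smallest n/ν is B → limiting reagent.
n(A) = (3/2) × 1.111 = 1.667 mol
mass = 1.667 × 68.02 = 113.4 g

113 g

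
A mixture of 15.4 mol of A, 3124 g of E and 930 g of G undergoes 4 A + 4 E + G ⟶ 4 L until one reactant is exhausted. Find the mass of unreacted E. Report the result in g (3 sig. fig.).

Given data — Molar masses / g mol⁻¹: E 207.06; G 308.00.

623 g

n(A) = 15.40 mol
n(E) = 3124 / 207.06 = 15.09 mol
n(G) = 930.0 / 308.00 = 3.019 mol
n/ν for A = 15.40/4 = 3.850
n/ν for E = 15.09/4 = 3.773
n/ν for G = 3.019/1 = 3.019
Smallest n/ν is G → limiting reagent.
E consumed = (4/1) × 3.019 = 12.08 mol
E remaining = 15.09 − 12.08 = 3.010 mol
mass = 3.010 × 207.06 = 623.3 g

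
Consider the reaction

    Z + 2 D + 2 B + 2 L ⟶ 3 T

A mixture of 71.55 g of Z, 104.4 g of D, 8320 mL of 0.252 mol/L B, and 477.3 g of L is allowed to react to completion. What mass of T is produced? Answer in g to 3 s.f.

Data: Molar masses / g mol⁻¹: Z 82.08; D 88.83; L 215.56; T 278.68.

n(Z) = 71.55 / 82.08 = 0.8717 mol
n(D) = 104.4 / 88.83 = 1.175 mol
n(B) = 0.252 × 8320/1000 = 2.097 mol
n(L) = 477.3 / 215.56 = 2.214 mol
n/ν for Z = 0.8717/1 = 0.8717
n/ν for D = 1.175/2 = 0.5875
n/ν for B = 2.097/2 = 1.049
n/ν for L = 2.214/2 = 1.107
Smallest n/ν is D → limiting reagent.
n(T) = (3/2) × 1.175 = 1.763 mol
mass = 1.763 × 278.68 = 491.3 g

491 g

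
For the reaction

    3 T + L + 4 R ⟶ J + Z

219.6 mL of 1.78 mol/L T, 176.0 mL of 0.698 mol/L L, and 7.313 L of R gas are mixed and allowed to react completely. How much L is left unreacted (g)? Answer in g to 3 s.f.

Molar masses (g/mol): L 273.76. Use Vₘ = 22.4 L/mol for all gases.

n(T) = 1.78 × 219.6/1000 = 0.3909 mol
n(L) = 0.698 × 176.0/1000 = 0.1228 mol
n(R) = 7.313 / 22.4 = 0.3265 mol
n/ν → T: 0.1303, L: 0.1228, R: 0.08163; R is limiting.
L consumed = (1/4) × 0.3265 = 0.08163 mol
L remaining = 0.1228 − 0.08163 = 0.04117 mol
mass = 0.04117 × 273.76 = 11.27 g

11.3 g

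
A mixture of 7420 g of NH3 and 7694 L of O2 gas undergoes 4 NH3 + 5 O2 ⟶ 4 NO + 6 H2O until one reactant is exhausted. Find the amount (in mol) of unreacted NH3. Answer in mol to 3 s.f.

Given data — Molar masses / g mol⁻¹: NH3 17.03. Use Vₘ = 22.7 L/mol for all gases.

165 mol

n(NH3) = 7420 / 17.03 = 435.7 mol
n(O2) = 7694 / 22.7 = 338.9 mol
n/ν → NH3: 108.9, O2: 67.78; O2 is limiting.
NH3 consumed = (4/5) × 338.9 = 271.1 mol
NH3 remaining = 435.7 − 271.1 = 164.6 mol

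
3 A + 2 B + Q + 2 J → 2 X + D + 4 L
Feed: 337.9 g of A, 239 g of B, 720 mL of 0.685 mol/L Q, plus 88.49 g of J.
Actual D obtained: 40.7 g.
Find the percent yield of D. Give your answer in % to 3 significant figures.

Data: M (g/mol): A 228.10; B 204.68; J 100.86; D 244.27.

38.0 %

n(A) = 337.9 / 228.10 = 1.481 mol
n(B) = 239.0 / 204.68 = 1.168 mol
n(Q) = 0.685 × 720.0/1000 = 0.4932 mol
n(J) = 88.49 / 100.86 = 0.8774 mol
n/ν for A = 1.481/3 = 0.4937
n/ν for B = 1.168/2 = 0.5840
n/ν for Q = 0.4932/1 = 0.4932
n/ν for J = 0.8774/2 = 0.4387
Smallest n/ν is J → limiting reagent.
theoretical n(D) = (1/2) × 0.8774 = 0.4387 mol → 107.2 g
% yield = 40.7 / 107.2 × 100 = 37.97 %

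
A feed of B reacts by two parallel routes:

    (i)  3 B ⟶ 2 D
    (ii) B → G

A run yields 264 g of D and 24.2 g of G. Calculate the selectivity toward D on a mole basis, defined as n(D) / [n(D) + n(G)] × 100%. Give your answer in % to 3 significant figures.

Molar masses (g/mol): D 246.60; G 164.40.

87.9 %

n(D) = 264 / 246.60 = 1.071 mol
n(G) = 24.2 / 164.40 = 0.1472 mol
selectivity = 1.071/(1.071+0.1472) × 100 = 87.92 %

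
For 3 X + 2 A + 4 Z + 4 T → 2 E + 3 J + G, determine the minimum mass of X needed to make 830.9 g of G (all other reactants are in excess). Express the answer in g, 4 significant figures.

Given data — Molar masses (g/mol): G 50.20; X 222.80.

11060 g

n(G) = 830.9 / 50.20 = 16.55 mol
n(X) = (3/1) × 16.55 = 49.65 mol
mass = 49.65 × 222.80 = 11060 g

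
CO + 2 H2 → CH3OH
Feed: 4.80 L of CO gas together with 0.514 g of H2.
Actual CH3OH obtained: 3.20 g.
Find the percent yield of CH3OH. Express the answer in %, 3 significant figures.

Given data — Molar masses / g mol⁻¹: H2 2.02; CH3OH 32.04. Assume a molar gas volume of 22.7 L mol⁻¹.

78.5 %

n(CO) = 4.800 / 22.7 = 0.2115 mol
n(H2) = 0.5140 / 2.02 = 0.2545 mol
n/ν → CO: 0.2115, H2: 0.1273; H2 is limiting.
theoretical n(CH3OH) = (1/2) × 0.2545 = 0.1273 mol → 4.079 g
% yield = 3.20 / 4.079 × 100 = 78.45 %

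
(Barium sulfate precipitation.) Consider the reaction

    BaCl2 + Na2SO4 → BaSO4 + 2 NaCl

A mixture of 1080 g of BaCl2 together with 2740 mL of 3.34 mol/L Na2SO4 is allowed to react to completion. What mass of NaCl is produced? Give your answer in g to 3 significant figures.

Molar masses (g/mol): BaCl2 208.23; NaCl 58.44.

606 g

n(BaCl2) = 1080 / 208.23 = 5.187 mol
n(Na2SO4) = 3.34 × 2740/1000 = 9.152 mol
n/ν for BaCl2 = 5.187/1 = 5.187
n/ν for Na2SO4 = 9.152/1 = 9.152
Smallest n/ν is BaCl2 → limiting reagent.
n(NaCl) = (2/1) × 5.187 = 10.37 mol
mass = 10.37 × 58.44 = 606.0 g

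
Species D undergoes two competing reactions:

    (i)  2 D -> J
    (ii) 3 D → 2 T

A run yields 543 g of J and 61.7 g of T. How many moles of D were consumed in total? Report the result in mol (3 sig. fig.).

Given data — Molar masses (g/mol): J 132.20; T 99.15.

n(J) = 543 / 132.20 = 4.107 mol
n(T) = 61.7 / 99.15 = 0.6223 mol
n(D) via (i) = (2/1)×4.107 = 8.214 mol
n(D) via (ii) = (3/2)×0.6223 = 0.9335 mol
total n(D) = 8.214 + 0.9335 = 9.148 mol

9.15 mol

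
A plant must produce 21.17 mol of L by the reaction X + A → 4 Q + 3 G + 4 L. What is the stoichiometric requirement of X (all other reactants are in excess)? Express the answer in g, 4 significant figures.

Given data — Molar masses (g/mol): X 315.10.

1668 g

n(L) = 21.17 mol
n(X) = (1/4) × 21.17 = 5.293 mol
mass = 5.293 × 315.10 = 1668 g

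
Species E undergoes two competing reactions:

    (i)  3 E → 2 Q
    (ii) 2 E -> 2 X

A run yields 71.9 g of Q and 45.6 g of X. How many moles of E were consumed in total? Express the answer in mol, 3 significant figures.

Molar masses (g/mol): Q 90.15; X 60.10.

n(Q) = 71.9 / 90.15 = 0.7976 mol
n(X) = 45.6 / 60.10 = 0.7587 mol
n(E) via (i) = (3/2)×0.7976 = 1.196 mol
n(E) via (ii) = (2/2)×0.7587 = 0.7587 mol
total n(E) = 1.196 + 0.7587 = 1.955 mol

1.96 mol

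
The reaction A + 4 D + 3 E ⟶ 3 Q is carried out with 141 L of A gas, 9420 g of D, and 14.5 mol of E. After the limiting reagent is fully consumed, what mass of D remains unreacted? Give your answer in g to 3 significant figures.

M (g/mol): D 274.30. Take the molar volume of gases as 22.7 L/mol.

4120 g

n(A) = 141.0 / 22.7 = 6.211 mol
n(D) = 9420 / 274.30 = 34.34 mol
n(E) = 14.50 mol
n/ν → A: 6.211, D: 8.585, E: 4.833; E is limiting.
D consumed = (4/3) × 14.50 = 19.33 mol
D remaining = 34.34 − 19.33 = 15.01 mol
mass = 15.01 × 274.30 = 4117 g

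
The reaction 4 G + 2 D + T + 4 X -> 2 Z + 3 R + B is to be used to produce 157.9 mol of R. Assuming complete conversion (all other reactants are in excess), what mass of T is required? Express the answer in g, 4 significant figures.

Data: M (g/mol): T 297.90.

n(R) = 157.9 mol
n(T) = (1/3) × 157.9 = 52.63 mol
mass = 52.63 × 297.90 = 15680 g

15680 g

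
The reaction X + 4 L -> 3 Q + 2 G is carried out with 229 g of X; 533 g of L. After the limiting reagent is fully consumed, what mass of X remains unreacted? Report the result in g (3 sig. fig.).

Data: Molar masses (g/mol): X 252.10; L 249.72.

94.5 g

n(X) = 229.0 / 252.10 = 0.9084 mol
n(L) = 533.0 / 249.72 = 2.134 mol
n/ν for X = 0.9084/1 = 0.9084
n/ν for L = 2.134/4 = 0.5335
Smallest n/ν is L → limiting reagent.
X consumed = (1/4) × 2.134 = 0.5335 mol
X remaining = 0.9084 − 0.5335 = 0.3749 mol
mass = 0.3749 × 252.10 = 94.51 g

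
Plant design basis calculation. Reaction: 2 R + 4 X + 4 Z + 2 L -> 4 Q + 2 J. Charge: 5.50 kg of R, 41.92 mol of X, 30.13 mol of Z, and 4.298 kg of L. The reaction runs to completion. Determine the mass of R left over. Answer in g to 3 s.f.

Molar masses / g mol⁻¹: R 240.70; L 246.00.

1870 g

n(R) = 5.500×1000 / 240.70 = 22.85 mol
n(X) = 41.92 mol
n(Z) = 30.13 mol
n(L) = 4.298×1000 / 246.00 = 17.47 mol
n/ν → R: 11.43, X: 10.48, Z: 7.533, L: 8.735; Z is limiting.
R consumed = (2/4) × 30.13 = 15.07 mol
R remaining = 22.85 − 15.07 = 7.780 mol
mass = 7.780 × 240.70 = 1873 g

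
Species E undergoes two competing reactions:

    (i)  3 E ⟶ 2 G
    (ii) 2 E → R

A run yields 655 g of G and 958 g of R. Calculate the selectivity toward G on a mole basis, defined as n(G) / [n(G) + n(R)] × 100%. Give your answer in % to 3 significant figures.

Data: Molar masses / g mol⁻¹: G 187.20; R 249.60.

n(G) = 655 / 187.20 = 3.499 mol
n(R) = 958 / 249.60 = 3.838 mol
selectivity = 3.499/(3.499+3.838) × 100 = 47.69 %

47.7 %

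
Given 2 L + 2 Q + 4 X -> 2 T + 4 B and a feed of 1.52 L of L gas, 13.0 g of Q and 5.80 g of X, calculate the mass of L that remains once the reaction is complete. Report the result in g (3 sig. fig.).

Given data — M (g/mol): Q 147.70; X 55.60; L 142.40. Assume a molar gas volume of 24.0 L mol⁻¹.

1.59 g

n(L) = 1.520 / 24.0 = 0.06333 mol
n(Q) = 13.00 / 147.70 = 0.08802 mol
n(X) = 5.800 / 55.60 = 0.1043 mol
n/ν → L: 0.03167, Q: 0.04401, X: 0.02608; X is limiting.
L consumed = (2/4) × 0.1043 = 0.05215 mol
L remaining = 0.06333 − 0.05215 = 0.01118 mol
mass = 0.01118 × 142.40 = 1.592 g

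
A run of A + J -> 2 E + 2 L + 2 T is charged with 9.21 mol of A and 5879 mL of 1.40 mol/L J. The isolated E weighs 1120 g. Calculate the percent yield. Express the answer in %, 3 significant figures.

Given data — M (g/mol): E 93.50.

n(A) = 9.210 mol
n(J) = 1.40 × 5879/1000 = 8.231 mol
n/ν for A = 9.210/1 = 9.210
n/ν for J = 8.231/1 = 8.231
Smallest n/ν is J → limiting reagent.
theoretical n(E) = (2/1) × 8.231 = 16.46 mol → 1539 g
% yield = 1120 / 1539 × 100 = 72.77 %

72.8 %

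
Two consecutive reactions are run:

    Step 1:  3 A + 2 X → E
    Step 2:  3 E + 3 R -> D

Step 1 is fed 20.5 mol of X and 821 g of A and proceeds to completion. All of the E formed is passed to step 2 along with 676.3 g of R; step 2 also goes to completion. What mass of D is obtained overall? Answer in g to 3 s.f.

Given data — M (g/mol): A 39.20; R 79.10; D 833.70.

Step 1:
n(X) = 20.50 mol
n(A) = 821.0 / 39.20 = 20.94 mol
n/ν → X: 10.25, A: 6.980; A is limiting.
n(E) produced = (1/3) × 20.94 = 6.980 mol
Step 2:
n(E) available = 6.980 mol
n(R) = 676.3 / 79.10 = 8.550 mol
n/ν → E: 2.327, R: 2.850; E is limiting.
n(D) = (1/3) × 6.980 = 2.327 mol
mass = 2.327 × 833.70 = 1940 g

1940 g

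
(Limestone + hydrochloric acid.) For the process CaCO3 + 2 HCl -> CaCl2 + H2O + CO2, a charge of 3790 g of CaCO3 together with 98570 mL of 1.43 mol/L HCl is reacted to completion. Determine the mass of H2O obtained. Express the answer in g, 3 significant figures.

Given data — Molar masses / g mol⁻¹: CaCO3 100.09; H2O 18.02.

n(CaCO3) = 3790 / 100.09 = 37.87 mol
n(HCl) = 1.43 × 98570/1000 = 141.0 mol
n/ν → CaCO3: 37.87, HCl: 70.50; CaCO3 is limiting.
n(H2O) = (1/1) × 37.87 = 37.87 mol
mass = 37.87 × 18.02 = 682.4 g

682 g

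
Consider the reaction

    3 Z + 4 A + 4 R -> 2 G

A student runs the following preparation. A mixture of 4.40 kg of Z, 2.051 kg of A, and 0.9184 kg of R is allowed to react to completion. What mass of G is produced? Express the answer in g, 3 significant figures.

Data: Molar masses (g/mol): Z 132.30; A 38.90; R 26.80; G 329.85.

n(Z) = 4.400×1000 / 132.30 = 33.26 mol
n(A) = 2.051×1000 / 38.90 = 52.72 mol
n(R) = 0.9184×1000 / 26.80 = 34.27 mol
n/ν → Z: 11.09, A: 13.18, R: 8.568; R is limiting.
n(G) = (2/4) × 34.27 = 17.14 mol
mass = 17.14 × 329.85 = 5654 g

5650 g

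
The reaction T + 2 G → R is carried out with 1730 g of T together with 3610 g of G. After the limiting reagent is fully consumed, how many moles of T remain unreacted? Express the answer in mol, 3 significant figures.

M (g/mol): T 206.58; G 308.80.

n(T) = 1730 / 206.58 = 8.374 mol
n(G) = 3610 / 308.80 = 11.69 mol
n/ν for T = 8.374/1 = 8.374
n/ν for G = 11.69/2 = 5.845
Smallest n/ν is G → limiting reagent.
T consumed = (1/2) × 11.69 = 5.845 mol
T remaining = 8.374 − 5.845 = 2.529 mol

2.53 mol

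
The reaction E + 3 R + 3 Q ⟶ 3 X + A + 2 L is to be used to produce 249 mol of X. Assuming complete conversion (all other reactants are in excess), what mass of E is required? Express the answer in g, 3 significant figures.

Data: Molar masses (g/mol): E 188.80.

15700 g

n(X) = 249.0 mol
n(E) = (1/3) × 249.0 = 83.00 mol
mass = 83.00 × 188.80 = 15670 g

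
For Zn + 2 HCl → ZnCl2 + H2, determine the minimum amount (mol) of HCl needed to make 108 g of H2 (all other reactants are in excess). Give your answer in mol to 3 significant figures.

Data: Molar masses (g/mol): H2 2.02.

107 mol

n(H2) = 108 / 2.02 = 53.47 mol
n(HCl) = (2/1) × 53.47 = 106.9 mol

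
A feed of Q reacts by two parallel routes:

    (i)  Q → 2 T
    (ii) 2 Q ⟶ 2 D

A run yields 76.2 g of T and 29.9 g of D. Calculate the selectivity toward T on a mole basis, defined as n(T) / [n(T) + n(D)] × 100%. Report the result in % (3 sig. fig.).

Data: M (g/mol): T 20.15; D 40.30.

n(T) = 76.2 / 20.15 = 3.782 mol
n(D) = 29.9 / 40.30 = 0.7419 mol
selectivity = 3.782/(3.782+0.7419) × 100 = 83.60 %

83.6 %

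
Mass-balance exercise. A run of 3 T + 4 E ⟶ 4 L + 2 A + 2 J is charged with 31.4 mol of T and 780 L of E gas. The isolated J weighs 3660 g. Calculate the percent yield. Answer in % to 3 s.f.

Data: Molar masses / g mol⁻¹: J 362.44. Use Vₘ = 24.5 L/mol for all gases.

63.4 %

n(T) = 31.40 mol
n(E) = 780.0 / 24.5 = 31.84 mol
n/ν for T = 31.40/3 = 10.47
n/ν for E = 31.84/4 = 7.960
Smallest n/ν is E → limiting reagent.
theoretical n(J) = (2/4) × 31.84 = 15.92 mol → 5770 g
% yield = 3660 / 5770 × 100 = 63.43 %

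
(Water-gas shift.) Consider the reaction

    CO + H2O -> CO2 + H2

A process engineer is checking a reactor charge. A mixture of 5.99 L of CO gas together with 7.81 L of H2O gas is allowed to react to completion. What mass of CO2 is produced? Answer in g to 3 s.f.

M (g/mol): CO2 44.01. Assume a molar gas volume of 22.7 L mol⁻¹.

11.6 g

n(CO) = 5.990 / 22.7 = 0.2639 mol
n(H2O) = 7.810 / 22.7 = 0.3441 mol
n/ν → CO: 0.2639, H2O: 0.3441; CO is limiting.
n(CO2) = (1/1) × 0.2639 = 0.2639 mol
mass = 0.2639 × 44.01 = 11.61 g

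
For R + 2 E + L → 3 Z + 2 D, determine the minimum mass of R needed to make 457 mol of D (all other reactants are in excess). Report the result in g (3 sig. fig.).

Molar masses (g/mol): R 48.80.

n(D) = 457.0 mol
n(R) = (1/2) × 457.0 = 228.5 mol
mass = 228.5 × 48.80 = 11150 g

11200 g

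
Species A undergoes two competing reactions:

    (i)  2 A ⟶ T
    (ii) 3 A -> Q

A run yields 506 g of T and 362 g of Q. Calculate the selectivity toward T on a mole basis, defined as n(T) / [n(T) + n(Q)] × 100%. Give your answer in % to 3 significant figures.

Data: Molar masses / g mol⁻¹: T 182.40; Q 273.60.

n(T) = 506 / 182.40 = 2.774 mol
n(Q) = 362 / 273.60 = 1.323 mol
selectivity = 2.774/(2.774+1.323) × 100 = 67.71 %

67.7 %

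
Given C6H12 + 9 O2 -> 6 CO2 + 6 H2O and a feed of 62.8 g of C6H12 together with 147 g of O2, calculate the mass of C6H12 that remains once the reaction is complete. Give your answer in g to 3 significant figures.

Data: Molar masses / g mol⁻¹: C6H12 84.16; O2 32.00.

19.8 g

n(C6H12) = 62.80 / 84.16 = 0.7462 mol
n(O2) = 147.0 / 32.00 = 4.594 mol
n/ν → C6H12: 0.7462, O2: 0.5104; O2 is limiting.
C6H12 consumed = (1/9) × 4.594 = 0.5104 mol
C6H12 remaining = 0.7462 − 0.5104 = 0.2358 mol
mass = 0.2358 × 84.16 = 19.84 g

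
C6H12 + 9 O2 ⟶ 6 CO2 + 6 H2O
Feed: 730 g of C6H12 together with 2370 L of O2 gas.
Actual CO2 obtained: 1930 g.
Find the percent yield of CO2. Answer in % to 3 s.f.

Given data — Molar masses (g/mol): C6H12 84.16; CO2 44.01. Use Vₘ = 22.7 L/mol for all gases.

n(C6H12) = 730.0 / 84.16 = 8.674 mol
n(O2) = 2370 / 22.7 = 104.4 mol
n/ν for C6H12 = 8.674/1 = 8.674
n/ν for O2 = 104.4/9 = 11.60
Smallest n/ν is C6H12 → limiting reagent.
theoretical n(CO2) = (6/1) × 8.674 = 52.04 mol → 2290 g
% yield = 1930 / 2290 × 100 = 84.28 %

84.3 %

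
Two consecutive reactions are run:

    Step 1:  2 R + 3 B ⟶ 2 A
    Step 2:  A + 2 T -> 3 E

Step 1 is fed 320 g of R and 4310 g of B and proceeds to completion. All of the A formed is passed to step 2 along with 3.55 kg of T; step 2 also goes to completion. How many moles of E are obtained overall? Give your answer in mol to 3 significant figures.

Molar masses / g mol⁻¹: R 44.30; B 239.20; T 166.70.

Step 1:
n(R) = 320.0 / 44.30 = 7.223 mol
n(B) = 4310 / 239.20 = 18.02 mol
n/ν for R = 7.223/2 = 3.612
n/ν for B = 18.02/3 = 6.007
Smallest n/ν is R → limiting reagent.
n(A) produced = (2/2) × 7.223 = 7.223 mol
Step 2:
n(A) available = 7.223 mol
n(T) = 3.550×1000 / 166.70 = 21.30 mol
n/ν for A = 7.223/1 = 7.223
n/ν for T = 21.30/2 = 10.65
Smallest n/ν is A → limiting reagent.
n(E) = (3/1) × 7.223 = 21.67 mol

21.7 mol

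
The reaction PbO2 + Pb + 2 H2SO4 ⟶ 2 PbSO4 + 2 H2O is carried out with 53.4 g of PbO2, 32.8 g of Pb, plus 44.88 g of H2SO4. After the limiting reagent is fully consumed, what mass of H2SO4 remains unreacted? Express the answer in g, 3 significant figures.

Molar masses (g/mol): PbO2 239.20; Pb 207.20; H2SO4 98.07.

n(PbO2) = 53.40 / 239.20 = 0.2232 mol
n(Pb) = 32.80 / 207.20 = 0.1583 mol
n(H2SO4) = 44.88 / 98.07 = 0.4576 mol
n/ν for PbO2 = 0.2232/1 = 0.2232
n/ν for Pb = 0.1583/1 = 0.1583
n/ν for H2SO4 = 0.4576/2 = 0.2288
Smallest n/ν is Pb → limiting reagent.
H2SO4 consumed = (2/1) × 0.1583 = 0.3166 mol
H2SO4 remaining = 0.4576 − 0.3166 = 0.1410 mol
mass = 0.1410 × 98.07 = 13.83 g

13.8 g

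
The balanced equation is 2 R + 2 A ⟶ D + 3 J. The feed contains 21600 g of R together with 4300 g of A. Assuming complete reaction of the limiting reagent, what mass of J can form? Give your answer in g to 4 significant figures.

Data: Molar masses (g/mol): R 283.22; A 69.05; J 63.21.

n(R) = 21600 / 283.22 = 76.27 mol
n(A) = 4300 / 69.05 = 62.27 mol
n/ν for R = 76.27/2 = 38.14
n/ν for A = 62.27/2 = 31.14
Smallest n/ν is A → limiting reagent.
n(J) = (3/2) × 62.27 = 93.41 mol
mass = 93.41 × 63.21 = 5904 g

5904 g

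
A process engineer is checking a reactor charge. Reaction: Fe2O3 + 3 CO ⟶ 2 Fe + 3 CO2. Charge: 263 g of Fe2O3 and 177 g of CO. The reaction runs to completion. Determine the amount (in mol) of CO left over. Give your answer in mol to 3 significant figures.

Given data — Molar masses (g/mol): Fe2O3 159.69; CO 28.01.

n(Fe2O3) = 263.0 / 159.69 = 1.647 mol
n(CO) = 177.0 / 28.01 = 6.319 mol
n/ν for Fe2O3 = 1.647/1 = 1.647
n/ν for CO = 6.319/3 = 2.106
Smallest n/ν is Fe2O3 → limiting reagent.
CO consumed = (3/1) × 1.647 = 4.941 mol
CO remaining = 6.319 − 4.941 = 1.378 mol

1.38 mol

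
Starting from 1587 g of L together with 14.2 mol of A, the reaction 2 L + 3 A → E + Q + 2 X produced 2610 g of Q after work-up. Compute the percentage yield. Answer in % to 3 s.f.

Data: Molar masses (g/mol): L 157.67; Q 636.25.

86.7 %

n(L) = 1587 / 157.67 = 10.07 mol
n(A) = 14.20 mol
n/ν for L = 10.07/2 = 5.035
n/ν for A = 14.20/3 = 4.733
Smallest n/ν is A → limiting reagent.
theoretical n(Q) = (1/3) × 14.20 = 4.733 mol → 3011 g
% yield = 2610 / 3011 × 100 = 86.68 %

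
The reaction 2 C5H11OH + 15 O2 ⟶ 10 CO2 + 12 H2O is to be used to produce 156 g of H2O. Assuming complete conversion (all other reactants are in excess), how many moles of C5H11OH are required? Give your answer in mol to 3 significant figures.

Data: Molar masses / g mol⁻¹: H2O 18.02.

1.44 mol

n(H2O) = 156 / 18.02 = 8.657 mol
n(C5H11OH) = (2/12) × 8.657 = 1.443 mol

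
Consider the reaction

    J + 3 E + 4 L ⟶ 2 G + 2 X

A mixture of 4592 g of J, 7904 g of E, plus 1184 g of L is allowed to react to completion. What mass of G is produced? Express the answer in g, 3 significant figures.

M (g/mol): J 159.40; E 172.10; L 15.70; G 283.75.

n(J) = 4592 / 159.40 = 28.81 mol
n(E) = 7904 / 172.10 = 45.93 mol
n(L) = 1184 / 15.70 = 75.41 mol
n/ν for J = 28.81/1 = 28.81
n/ν for E = 45.93/3 = 15.31
n/ν for L = 75.41/4 = 18.85
Smallest n/ν is E → limiting reagent.
n(G) = (2/3) × 45.93 = 30.62 mol
mass = 30.62 × 283.75 = 8688 g

8690 g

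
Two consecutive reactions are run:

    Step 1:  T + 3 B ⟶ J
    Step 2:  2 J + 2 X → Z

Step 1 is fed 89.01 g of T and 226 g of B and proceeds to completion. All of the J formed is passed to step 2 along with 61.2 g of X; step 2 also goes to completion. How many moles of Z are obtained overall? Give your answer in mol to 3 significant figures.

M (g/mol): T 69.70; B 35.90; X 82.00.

Step 1:
n(T) = 89.01 / 69.70 = 1.277 mol
n(B) = 226.0 / 35.90 = 6.295 mol
n/ν → T: 1.277, B: 2.098; T is limiting.
n(J) produced = (1/1) × 1.277 = 1.277 mol
Step 2:
n(J) available = 1.277 mol
n(X) = 61.20 / 82.00 = 0.7463 mol
n/ν → J: 0.6385, X: 0.3732; X is limiting.
n(Z) = (1/2) × 0.7463 = 0.3732 mol

0.373 mol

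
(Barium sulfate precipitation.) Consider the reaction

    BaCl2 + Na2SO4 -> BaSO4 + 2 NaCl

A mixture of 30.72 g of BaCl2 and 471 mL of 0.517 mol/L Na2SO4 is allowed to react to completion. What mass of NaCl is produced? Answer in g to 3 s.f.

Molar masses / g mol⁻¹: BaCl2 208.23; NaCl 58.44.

n(BaCl2) = 30.72 / 208.23 = 0.1475 mol
n(Na2SO4) = 0.517 × 471.0/1000 = 0.2435 mol
n/ν for BaCl2 = 0.1475/1 = 0.1475
n/ν for Na2SO4 = 0.2435/1 = 0.2435
Smallest n/ν is BaCl2 → limiting reagent.
n(NaCl) = (2/1) × 0.1475 = 0.2950 mol
mass = 0.2950 × 58.44 = 17.24 g

17.2 g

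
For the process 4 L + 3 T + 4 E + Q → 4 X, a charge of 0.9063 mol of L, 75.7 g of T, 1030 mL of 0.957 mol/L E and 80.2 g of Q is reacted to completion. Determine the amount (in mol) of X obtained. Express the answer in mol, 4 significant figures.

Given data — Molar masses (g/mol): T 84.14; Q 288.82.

n(L) = 0.9063 mol
n(T) = 75.70 / 84.14 = 0.8997 mol
n(E) = 0.957 × 1030/1000 = 0.9857 mol
n(Q) = 80.20 / 288.82 = 0.2777 mol
n/ν → L: 0.2266, T: 0.2999, E: 0.2464, Q: 0.2777; L is limiting.
n(X) = (4/4) × 0.9063 = 0.9063 mol

0.9063 mol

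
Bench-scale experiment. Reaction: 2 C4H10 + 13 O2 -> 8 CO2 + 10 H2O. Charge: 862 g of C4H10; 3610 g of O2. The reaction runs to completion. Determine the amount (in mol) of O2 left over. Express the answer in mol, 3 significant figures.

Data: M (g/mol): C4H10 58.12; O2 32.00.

16.4 mol

n(C4H10) = 862.0 / 58.12 = 14.83 mol
n(O2) = 3610 / 32.00 = 112.8 mol
n/ν for C4H10 = 14.83/2 = 7.415
n/ν for O2 = 112.8/13 = 8.677
Smallest n/ν is C4H10 → limiting reagent.
O2 consumed = (13/2) × 14.83 = 96.40 mol
O2 remaining = 112.8 − 96.40 = 16.40 mol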